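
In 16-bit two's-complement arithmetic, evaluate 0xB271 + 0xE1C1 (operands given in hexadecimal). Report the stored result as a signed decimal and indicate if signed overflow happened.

0xB271 = 1011001001110001 = -19855 (signed)
0xE1C1 = 1110000111000001 = -7743 (signed)
  1011001001110001
+ 1110000111000001
= 1001010000110010  (discard carry-out 1)
Result 1001010000110010: MSB = 1 → 37938 − 65536 = -27598.
Both addends are negative and so is the stored result: no signed overflow.

-27598; no overflow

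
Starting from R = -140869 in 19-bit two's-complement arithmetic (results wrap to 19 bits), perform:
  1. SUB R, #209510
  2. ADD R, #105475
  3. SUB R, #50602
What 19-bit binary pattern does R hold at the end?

Start: R = -140869 = 1011101100110111011.
R = -140869 − 209510 = -350379; wraps to 173909 = 0101010011101010101
R = 173909 + 105475 = 279384; wraps to -244904 = 1000100001101011000
R = -244904 − 50602 = -295506; wraps to 228782 = 0110111110110101110

0110111110110101110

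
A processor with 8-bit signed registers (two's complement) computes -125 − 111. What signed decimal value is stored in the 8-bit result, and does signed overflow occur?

20; overflow

-125 → 10000011
111 → 01101111
Subtract via negate-and-add: invert 01101111 + 1 = 10010001 (i.e. -111).
  10000011
+ 10010001
= 00010100  (discard carry-out 1)
Result 00010100: MSB = 0 → value 20.
Both addends (after negating the subtrahend) are negative but the stored result is non-negative: signed overflow. The true value -125 − 111 = -236 lies outside [-128, 127].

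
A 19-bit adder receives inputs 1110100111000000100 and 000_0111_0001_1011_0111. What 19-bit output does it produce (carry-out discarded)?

1111011111110111011

  1110100111000000100
+ 0000111000110110111
= 1111011111110111011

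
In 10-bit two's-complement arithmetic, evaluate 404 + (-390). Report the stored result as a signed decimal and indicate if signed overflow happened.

14; no overflow

404 → 0110010100
-390 → 1001111010
  0110010100
+ 1001111010
= 0000001110  (discard carry-out 1)
Result 0000001110: MSB = 0 → value 14.
Addends have opposite signs, so signed overflow cannot occur.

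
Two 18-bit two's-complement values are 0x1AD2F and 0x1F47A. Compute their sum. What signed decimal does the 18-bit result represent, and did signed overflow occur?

-24151; overflow

0x1AD2F = 011010110100101111 = 109871 (signed)
0x1F47A = 011111010001111010 = 128122 (signed)
  011010110100101111
+ 011111010001111010
= 111010000110101001
Result 111010000110101001: MSB = 1 → 237993 − 262144 = -24151.
Both addends are non-negative but the stored result is negative: signed overflow. The true value 109871 + 128122 = 237993 lies outside [-131072, 131071].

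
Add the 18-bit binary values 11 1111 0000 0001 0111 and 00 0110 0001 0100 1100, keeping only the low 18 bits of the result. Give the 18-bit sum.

000101000101100011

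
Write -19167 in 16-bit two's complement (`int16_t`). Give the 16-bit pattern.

1011010100100001

|-19167| = 19167 = 0100101011011111 in 16 bits.
Invert the bits: 1011010100100000. Add 1: 1011010100100001.
Check: 1011010100100001 reads as 46369 − 65536 = -19167.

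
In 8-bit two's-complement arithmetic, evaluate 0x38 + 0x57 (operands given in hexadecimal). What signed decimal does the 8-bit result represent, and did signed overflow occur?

-113; overflow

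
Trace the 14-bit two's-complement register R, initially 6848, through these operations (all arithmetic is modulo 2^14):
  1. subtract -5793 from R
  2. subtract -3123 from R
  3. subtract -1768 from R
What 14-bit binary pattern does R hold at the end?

Start: R = 6848 = 01101011000000.
R = 6848 − (-5793) = 12641; wraps to -3743 = 11000101100001
R = -3743 − (-3123) = -620 = 11110110010100
R = -620 − (-1768) = 1148 = 00010001111100

00010001111100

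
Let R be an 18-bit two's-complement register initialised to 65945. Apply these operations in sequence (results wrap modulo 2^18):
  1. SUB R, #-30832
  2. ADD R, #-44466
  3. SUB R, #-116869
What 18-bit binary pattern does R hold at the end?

101001010011011100

Start: R = 65945 = 010000000110011001.
R = 65945 − (-30832) = 96777 = 010111101000001001
R = 96777 + (-44466) = 52311 = 001100110001010111
R = 52311 − (-116869) = 169180; wraps to -92964 = 101001010011011100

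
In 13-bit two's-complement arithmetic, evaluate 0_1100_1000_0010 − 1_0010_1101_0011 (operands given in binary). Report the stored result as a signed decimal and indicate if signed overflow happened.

0_1100_1000_0010 → 0110010000010 = 3202 (signed)
1_0010_1101_0011 → 1001011010011 = -3373 (signed)
Subtract via negate-and-add: invert 1001011010011 + 1 = 0110100101101 (i.e. 3373).
  0110010000010
+ 0110100101101
= 1100110101111
Result 1100110101111: MSB = 1 → 6575 − 8192 = -1617.
Both addends (after negating the subtrahend) are non-negative but the stored result is negative: signed overflow. The true value 3202 − (-3373) = 6575 lies outside [-4096, 4095].

-1617; overflow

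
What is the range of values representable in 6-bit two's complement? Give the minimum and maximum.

min = -32, max = 31

Minimum: −2^5 = -32.
Maximum: 2^5 − 1 = 31.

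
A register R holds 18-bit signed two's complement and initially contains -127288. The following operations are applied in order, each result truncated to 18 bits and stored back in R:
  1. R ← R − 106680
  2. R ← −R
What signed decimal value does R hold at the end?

-28176

Start: R = -127288 = 100000111011001000.
R = -127288 − 106680 = -233968; wraps to 28176 = 000110111000010000
R = −(28176) = -28176 = 111001000111110000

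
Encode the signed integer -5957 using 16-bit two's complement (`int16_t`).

|-5957| = 5957 = 0001011101000101 in 16 bits.
Invert the bits: 1110100010111010. Add 1: 1110100010111011.

1110100010111011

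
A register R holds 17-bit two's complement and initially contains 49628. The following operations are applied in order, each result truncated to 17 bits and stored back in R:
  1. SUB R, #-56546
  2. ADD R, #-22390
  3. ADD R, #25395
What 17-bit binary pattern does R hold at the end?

11010101001111011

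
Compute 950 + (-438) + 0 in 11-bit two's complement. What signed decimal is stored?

950 + (-438) = 512 (01000000000)
512 + 0 = 512 (01000000000)

512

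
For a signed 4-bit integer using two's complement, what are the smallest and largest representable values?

min = -8, max = 7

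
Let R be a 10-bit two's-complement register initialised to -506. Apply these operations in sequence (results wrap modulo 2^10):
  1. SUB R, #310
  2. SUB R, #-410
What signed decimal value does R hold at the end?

-406

Start: R = -506 = 1000000110.
R = -506 − 310 = -816; wraps to 208 = 0011010000
R = 208 − (-410) = 618; wraps to -406 = 1001101010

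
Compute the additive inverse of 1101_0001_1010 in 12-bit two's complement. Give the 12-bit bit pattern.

Invert: 001011100101. Add 1: 001011100110.

001011100110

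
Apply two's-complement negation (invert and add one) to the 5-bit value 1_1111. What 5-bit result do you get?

00001

Invert: 00000. Add 1: 00001.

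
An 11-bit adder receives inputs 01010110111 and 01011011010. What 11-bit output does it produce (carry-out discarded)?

10110010001

  01010110111
+ 01011011010
= 10110010001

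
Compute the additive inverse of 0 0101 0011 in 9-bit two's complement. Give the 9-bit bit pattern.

Invert: 110101100. Add 1: 110101101.

110101101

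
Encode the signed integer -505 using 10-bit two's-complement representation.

1000000111

|-505| = 505 = 0111111001 in 10 bits.
Invert the bits: 1000000110. Add 1: 1000000111.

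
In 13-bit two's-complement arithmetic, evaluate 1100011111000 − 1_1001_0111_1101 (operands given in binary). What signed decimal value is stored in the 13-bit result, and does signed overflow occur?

1100011111000 = -1800 (signed)
1_1001_0111_1101 → 1100101111101 = -1667 (signed)
Subtract via negate-and-add: invert 1100101111101 + 1 = 0011010000011 (i.e. 1667).
  1100011111000
+ 0011010000011
= 1111101111011
Result 1111101111011: MSB = 1 → 8059 − 8192 = -133.
Addends (after negating the subtrahend) have opposite signs, so signed overflow cannot occur.

-133; no overflow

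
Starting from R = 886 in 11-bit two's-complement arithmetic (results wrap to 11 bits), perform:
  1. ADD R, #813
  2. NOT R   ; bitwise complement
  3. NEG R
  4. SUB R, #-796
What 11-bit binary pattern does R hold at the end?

00111000000

Start: R = 886 = 01101110110.
R = 886 + 813 = 1699; wraps to -349 = 11010100011
R = NOT 11010100011 = 00101011100 = 348
R = −(348) = -348 = 11010100100
R = -348 − (-796) = 448 = 00111000000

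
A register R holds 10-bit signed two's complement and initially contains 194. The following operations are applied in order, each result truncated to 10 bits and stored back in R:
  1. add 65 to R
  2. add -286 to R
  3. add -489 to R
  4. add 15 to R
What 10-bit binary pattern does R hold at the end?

Start: R = 194 = 0011000010.
R = 194 + 65 = 259 = 0100000011
R = 259 + (-286) = -27 = 1111100101
R = -27 + (-489) = -516; wraps to 508 = 0111111100
R = 508 + 15 = 523; wraps to -501 = 1000001011

1000001011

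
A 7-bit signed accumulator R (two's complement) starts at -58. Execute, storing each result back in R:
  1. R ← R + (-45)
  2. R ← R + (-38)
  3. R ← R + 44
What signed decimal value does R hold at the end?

31

Start: R = -58 = 1000110.
R = -58 + (-45) = -103; wraps to 25 = 0011001
R = 25 + (-38) = -13 = 1110011
R = -13 + 44 = 31 = 0011111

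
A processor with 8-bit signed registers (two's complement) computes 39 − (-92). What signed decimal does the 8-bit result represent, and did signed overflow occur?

-125; overflow

39 → 00100111
-92 → 10100100
Subtract via negate-and-add: invert 10100100 + 1 = 01011100 (i.e. 92).
  00100111
+ 01011100
= 10000011
Result 10000011: MSB = 1 → 131 − 256 = -125.
Both addends (after negating the subtrahend) are non-negative but the stored result is negative: signed overflow. The true value 39 − (-92) = 131 lies outside [-128, 127].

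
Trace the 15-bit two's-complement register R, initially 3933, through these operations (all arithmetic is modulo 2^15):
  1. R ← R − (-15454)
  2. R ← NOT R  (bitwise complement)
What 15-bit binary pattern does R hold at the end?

011010001000100

Start: R = 3933 = 000111101011101.
R = 3933 − (-15454) = 19387; wraps to -13381 = 100101110111011
R = NOT 100101110111011 = 011010001000100 = 13380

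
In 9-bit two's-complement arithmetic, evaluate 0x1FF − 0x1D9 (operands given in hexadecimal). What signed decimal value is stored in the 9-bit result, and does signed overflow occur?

38; no overflow

0x1FF = 111111111 = -1 (signed)
0x1D9 = 111011001 = -39 (signed)
Subtract via negate-and-add: invert 111011001 + 1 = 000100111 (i.e. 39).
  111111111
+ 000100111
= 000100110  (discard carry-out 1)
Result 000100110: MSB = 0 → value 38.
Addends (after negating the subtrahend) have opposite signs, so signed overflow cannot occur.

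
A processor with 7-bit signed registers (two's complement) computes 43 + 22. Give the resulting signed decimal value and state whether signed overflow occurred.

43 → 0101011
22 → 0010110
  0101011
+ 0010110
= 1000001
Result 1000001: MSB = 1 → 65 − 128 = -63.
Both addends are non-negative but the stored result is negative: signed overflow. The true value 43 + 22 = 65 lies outside [-64, 63].

-63; overflow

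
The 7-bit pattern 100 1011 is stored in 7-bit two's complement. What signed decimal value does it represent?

-53

MSB is 1, so the value is negative.
Unsigned reading: 75. Subtract 2^7 = 128: 75 − 128 = -53.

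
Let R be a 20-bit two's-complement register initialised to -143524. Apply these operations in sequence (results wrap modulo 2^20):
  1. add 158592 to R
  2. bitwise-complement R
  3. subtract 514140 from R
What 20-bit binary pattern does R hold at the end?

Start: R = -143524 = 11011100111101011100.
R = -143524 + 158592 = 15068 = 00000011101011011100
R = NOT 00000011101011011100 = 11111100010100100011 = -15069
R = -15069 − 514140 = -529209; wraps to 519367 = 01111110110011000111

01111110110011000111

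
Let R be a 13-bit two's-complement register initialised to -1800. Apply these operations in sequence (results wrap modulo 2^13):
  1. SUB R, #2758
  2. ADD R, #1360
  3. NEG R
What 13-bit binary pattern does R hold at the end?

0110001111110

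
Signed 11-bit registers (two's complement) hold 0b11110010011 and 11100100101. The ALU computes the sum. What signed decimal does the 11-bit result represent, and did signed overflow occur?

-328; no overflow

0b11110010011 → 11110010011 = -109 (signed)
11100100101 = -219 (signed)
  11110010011
+ 11100100101
= 11010111000  (discard carry-out 1)
Result 11010111000: MSB = 1 → 1720 − 2048 = -328.
Both addends are negative and so is the stored result: no signed overflow.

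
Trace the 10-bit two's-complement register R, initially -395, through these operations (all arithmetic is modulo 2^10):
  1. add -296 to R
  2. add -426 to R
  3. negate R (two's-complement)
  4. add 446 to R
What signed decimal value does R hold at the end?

-485

Start: R = -395 = 1001110101.
R = -395 + (-296) = -691; wraps to 333 = 0101001101
R = 333 + (-426) = -93 = 1110100011
R = −(-93) = 93 = 0001011101
R = 93 + 446 = 539; wraps to -485 = 1000011011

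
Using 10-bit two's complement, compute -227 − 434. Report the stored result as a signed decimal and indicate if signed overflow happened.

363; overflow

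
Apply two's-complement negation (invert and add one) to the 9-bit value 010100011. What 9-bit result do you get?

101011101

Invert: 101011100. Add 1: 101011101.
Check: 010100011 = 163, 101011101 = -163.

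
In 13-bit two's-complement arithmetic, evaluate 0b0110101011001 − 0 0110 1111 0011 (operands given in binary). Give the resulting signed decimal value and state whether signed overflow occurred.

0b0110101011001 → 0110101011001 = 3417 (signed)
0 0110 1111 0011 → 0011011110011 = 1779 (signed)
Subtract via negate-and-add: invert 0011011110011 + 1 = 1100100001101 (i.e. -1779).
  0110101011001
+ 1100100001101
= 0011001100110  (discard carry-out 1)
Result 0011001100110: MSB = 0 → value 1638.
Addends (after negating the subtrahend) have opposite signs, so signed overflow cannot occur.

1638; no overflow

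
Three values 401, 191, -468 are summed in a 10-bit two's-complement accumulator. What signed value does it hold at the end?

124

401 + 191 = 592 → wraps to -432 (1001010000)
-432 + (-468) = -900 → wraps to 124 (0001111100)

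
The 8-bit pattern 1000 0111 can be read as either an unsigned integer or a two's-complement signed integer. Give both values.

unsigned = 135, signed = -121

Unsigned: 10000111 = 135.
Signed: MSB=1 → 135 − 256 = -121.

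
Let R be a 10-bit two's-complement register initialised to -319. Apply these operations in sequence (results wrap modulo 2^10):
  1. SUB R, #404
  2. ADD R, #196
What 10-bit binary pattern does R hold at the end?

0111110001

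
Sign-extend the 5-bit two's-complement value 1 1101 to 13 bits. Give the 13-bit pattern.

MSB of 11101 is 1; replicate it into the new high bits.
11111111|11101 → 1111111111101 (still -3).

1111111111101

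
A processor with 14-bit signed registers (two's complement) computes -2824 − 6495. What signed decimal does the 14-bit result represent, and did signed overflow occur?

7065; overflow

-2824 → 11010011111000
6495 → 01100101011111
Subtract via negate-and-add: invert 01100101011111 + 1 = 10011010100001 (i.e. -6495).
  11010011111000
+ 10011010100001
= 01101110011001  (discard carry-out 1)
Result 01101110011001: MSB = 0 → value 7065.
Both addends (after negating the subtrahend) are negative but the stored result is non-negative: signed overflow. The true value -2824 − 6495 = -9319 lies outside [-8192, 8191].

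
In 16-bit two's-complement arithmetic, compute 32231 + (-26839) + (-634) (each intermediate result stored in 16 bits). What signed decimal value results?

32231 + (-26839) = 5392 (0001010100010000)
5392 + (-634) = 4758 (0001001010010110)

4758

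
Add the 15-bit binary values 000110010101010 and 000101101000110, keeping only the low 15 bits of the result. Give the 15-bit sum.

001011111110000

  000110010101010
+ 000101101000110
= 001011111110000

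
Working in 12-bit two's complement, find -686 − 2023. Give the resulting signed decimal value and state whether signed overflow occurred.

1387; overflow

-686 → 110101010010
2023 → 011111100111
Subtract via negate-and-add: invert 011111100111 + 1 = 100000011001 (i.e. -2023).
  110101010010
+ 100000011001
= 010101101011  (discard carry-out 1)
Result 010101101011: MSB = 0 → value 1387.
Both addends (after negating the subtrahend) are negative but the stored result is non-negative: signed overflow. The true value -686 − 2023 = -2709 lies outside [-2048, 2047].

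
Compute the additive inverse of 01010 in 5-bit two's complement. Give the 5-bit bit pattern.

Invert: 10101. Add 1: 10110.

10110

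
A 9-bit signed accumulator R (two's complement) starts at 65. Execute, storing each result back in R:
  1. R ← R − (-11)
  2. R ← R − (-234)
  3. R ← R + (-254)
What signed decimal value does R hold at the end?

Start: R = 65 = 001000001.
R = 65 − (-11) = 76 = 001001100
R = 76 − (-234) = 310; wraps to -202 = 100110110
R = -202 + (-254) = -456; wraps to 56 = 000111000

56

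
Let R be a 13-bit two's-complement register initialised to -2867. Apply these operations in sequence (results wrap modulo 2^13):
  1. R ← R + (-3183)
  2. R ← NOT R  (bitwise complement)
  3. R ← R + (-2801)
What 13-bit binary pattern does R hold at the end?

0110010110000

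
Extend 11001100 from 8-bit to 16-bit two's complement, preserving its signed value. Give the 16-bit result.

1111111111001100

MSB of 11001100 is 1; replicate it into the new high bits.
11111111|11001100 → 1111111111001100 (still -52).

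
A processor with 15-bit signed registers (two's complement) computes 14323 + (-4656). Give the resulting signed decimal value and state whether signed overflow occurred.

14323 → 011011111110011
-4656 → 110110111010000
  011011111110011
+ 110110111010000
= 010010111000011  (discard carry-out 1)
Result 010010111000011: MSB = 0 → value 9667.
Addends have opposite signs, so signed overflow cannot occur.

9667; no overflow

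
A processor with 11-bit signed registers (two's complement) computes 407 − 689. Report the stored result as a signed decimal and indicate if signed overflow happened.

-282; no overflow

407 → 00110010111
689 → 01010110001
Subtract via negate-and-add: invert 01010110001 + 1 = 10101001111 (i.e. -689).
  00110010111
+ 10101001111
= 11011100110
Result 11011100110: MSB = 1 → 1766 − 2048 = -282.
Addends (after negating the subtrahend) have opposite signs, so signed overflow cannot occur.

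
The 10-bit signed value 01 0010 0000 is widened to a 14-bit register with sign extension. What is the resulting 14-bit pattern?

00000100100000

MSB of 0100100000 is 0; replicate it into the new high bits.
0000|0100100000 → 00000100100000 (still 288).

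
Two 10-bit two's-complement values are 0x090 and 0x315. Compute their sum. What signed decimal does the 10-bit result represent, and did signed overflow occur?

-91; no overflow

0x090 = 0010010000 = 144 (signed)
0x315 = 1100010101 = -235 (signed)
  0010010000
+ 1100010101
= 1110100101
Result 1110100101: MSB = 1 → 933 − 1024 = -91.
Addends have opposite signs, so signed overflow cannot occur.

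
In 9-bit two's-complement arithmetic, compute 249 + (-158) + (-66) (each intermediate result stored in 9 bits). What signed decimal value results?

25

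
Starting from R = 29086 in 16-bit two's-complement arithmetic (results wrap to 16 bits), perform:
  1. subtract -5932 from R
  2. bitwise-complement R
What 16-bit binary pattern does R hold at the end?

0111011100110101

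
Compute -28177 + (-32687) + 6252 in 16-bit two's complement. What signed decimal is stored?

10924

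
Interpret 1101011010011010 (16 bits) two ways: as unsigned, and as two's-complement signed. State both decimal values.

Unsigned: 1101011010011010 = 54938.
Signed: MSB=1 → 54938 − 65536 = -10598.

unsigned = 54938, signed = -10598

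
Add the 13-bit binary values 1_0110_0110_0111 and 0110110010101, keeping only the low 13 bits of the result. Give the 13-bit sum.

0001111111100

  1011001100111
+ 0110110010101
= 0001111111100  (discard carry-out 1)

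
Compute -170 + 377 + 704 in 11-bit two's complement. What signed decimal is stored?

-170 + 377 = 207 (00011001111)
207 + 704 = 911 (01110001111)

911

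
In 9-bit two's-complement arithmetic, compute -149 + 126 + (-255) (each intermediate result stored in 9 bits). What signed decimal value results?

234

-149 + 126 = -23 (111101001)
-23 + (-255) = -278 → wraps to 234 (011101010)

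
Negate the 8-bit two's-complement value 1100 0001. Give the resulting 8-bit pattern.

00111111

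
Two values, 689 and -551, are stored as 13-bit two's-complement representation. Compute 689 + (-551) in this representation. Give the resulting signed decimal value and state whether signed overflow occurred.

689 → 0001010110001
-551 → 1110111011001
  0001010110001
+ 1110111011001
= 0000010001010  (discard carry-out 1)
Result 0000010001010: MSB = 0 → value 138.
Addends have opposite signs, so signed overflow cannot occur.

138; no overflow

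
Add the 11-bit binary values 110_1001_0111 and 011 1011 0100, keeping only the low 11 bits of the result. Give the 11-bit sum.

  11010010111
+ 01110110100
= 01001001011  (discard carry-out 1)

01001001011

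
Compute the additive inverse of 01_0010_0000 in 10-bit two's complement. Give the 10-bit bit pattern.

Invert: 1011011111. Add 1: 1011100000.

1011100000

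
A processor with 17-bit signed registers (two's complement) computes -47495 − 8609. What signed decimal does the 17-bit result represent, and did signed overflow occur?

-47495 → 10100011001111001
8609 → 00010000110100001
Subtract via negate-and-add: invert 00010000110100001 + 1 = 11101111001011111 (i.e. -8609).
  10100011001111001
+ 11101111001011111
= 10010010011011000  (discard carry-out 1)
Result 10010010011011000: MSB = 1 → 74968 − 131072 = -56104.
Both addends (after negating the subtrahend) are negative and so is the stored result: no signed overflow.

-56104; no overflow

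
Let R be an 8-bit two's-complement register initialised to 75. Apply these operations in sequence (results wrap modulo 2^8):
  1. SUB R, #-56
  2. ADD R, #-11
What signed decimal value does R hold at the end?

120

Start: R = 75 = 01001011.
R = 75 − (-56) = 131; wraps to -125 = 10000011
R = -125 + (-11) = -136; wraps to 120 = 01111000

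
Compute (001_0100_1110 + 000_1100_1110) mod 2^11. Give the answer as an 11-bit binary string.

01000011100

  00101001110
+ 00011001110
= 01000011100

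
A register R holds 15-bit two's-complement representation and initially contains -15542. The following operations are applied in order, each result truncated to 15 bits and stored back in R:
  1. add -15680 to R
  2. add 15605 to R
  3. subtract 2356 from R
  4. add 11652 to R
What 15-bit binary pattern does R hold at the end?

Start: R = -15542 = 100001101001010.
R = -15542 + (-15680) = -31222; wraps to 1546 = 000011000001010
R = 1546 + 15605 = 17151; wraps to -15617 = 100001011111111
R = -15617 − 2356 = -17973; wraps to 14795 = 011100111001011
R = 14795 + 11652 = 26447; wraps to -6321 = 110011101001111

110011101001111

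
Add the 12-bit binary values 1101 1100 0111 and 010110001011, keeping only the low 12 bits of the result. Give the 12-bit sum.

001101010010

  110111000111
+ 010110001011
= 001101010010  (discard carry-out 1)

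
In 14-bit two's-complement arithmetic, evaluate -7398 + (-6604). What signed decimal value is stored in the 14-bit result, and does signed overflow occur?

-7398 → 10001100011010
-6604 → 10011000110100
  10001100011010
+ 10011000110100
= 00100101001110  (discard carry-out 1)
Result 00100101001110: MSB = 0 → value 2382.
Both addends are negative but the stored result is non-negative: signed overflow. The true value -7398 + (-6604) = -14002 lies outside [-8192, 8191].

2382; overflow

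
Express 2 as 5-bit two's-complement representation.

2 is non-negative, so write it directly in 5 bits: 00010.

00010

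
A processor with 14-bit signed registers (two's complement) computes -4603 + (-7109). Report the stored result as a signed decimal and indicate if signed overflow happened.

4672; overflow

-4603 → 10111000000101
-7109 → 10010000111011
  10111000000101
+ 10010000111011
= 01001001000000  (discard carry-out 1)
Result 01001001000000: MSB = 0 → value 4672.
Both addends are negative but the stored result is non-negative: signed overflow. The true value -4603 + (-7109) = -11712 lies outside [-8192, 8191].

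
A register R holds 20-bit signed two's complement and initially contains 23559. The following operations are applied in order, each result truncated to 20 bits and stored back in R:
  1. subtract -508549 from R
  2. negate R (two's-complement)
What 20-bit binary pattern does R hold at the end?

01111110000101110100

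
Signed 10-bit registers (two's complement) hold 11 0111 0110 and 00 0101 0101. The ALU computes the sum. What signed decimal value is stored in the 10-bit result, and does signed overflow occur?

11 0111 0110 → 1101110110 = -138 (signed)
00 0101 0101 → 0001010101 = 85 (signed)
  1101110110
+ 0001010101
= 1111001011
Result 1111001011: MSB = 1 → 971 − 1024 = -53.
Addends have opposite signs, so signed overflow cannot occur.

-53; no overflow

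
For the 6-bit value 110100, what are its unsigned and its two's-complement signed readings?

Unsigned: 110100 = 52.
Signed: MSB=1 → 52 − 64 = -12.

unsigned = 52, signed = -12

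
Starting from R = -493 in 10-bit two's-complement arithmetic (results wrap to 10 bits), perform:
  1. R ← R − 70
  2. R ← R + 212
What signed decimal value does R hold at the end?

Start: R = -493 = 1000010011.
R = -493 − 70 = -563; wraps to 461 = 0111001101
R = 461 + 212 = 673; wraps to -351 = 1010100001

-351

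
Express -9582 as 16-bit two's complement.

1101101010010010

|-9582| = 9582 = 0010010101101110 in 16 bits.
Invert the bits: 1101101010010001. Add 1: 1101101010010010.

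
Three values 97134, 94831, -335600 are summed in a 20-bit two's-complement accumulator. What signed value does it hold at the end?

-143635

97134 + 94831 = 191965 (00101110110111011101)
191965 + (-335600) = -143635 (11011100111011101101)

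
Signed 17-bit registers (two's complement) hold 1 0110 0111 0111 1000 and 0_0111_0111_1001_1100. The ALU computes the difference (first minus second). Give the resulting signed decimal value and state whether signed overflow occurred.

1 0110 0111 0111 1000 → 10110011101111000 = -39048 (signed)
0_0111_0111_1001_1100 → 00111011110011100 = 30620 (signed)
Subtract via negate-and-add: invert 00111011110011100 + 1 = 11000100001100100 (i.e. -30620).
  10110011101111000
+ 11000100001100100
= 01110111111011100  (discard carry-out 1)
Result 01110111111011100: MSB = 0 → value 61404.
Both addends (after negating the subtrahend) are negative but the stored result is non-negative: signed overflow. The true value -39048 − 30620 = -69668 lies outside [-65536, 65535].

61404; overflow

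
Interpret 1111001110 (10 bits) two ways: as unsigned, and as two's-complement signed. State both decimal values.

Unsigned: 1111001110 = 974.
Signed: MSB=1 → 974 − 1024 = -50.

unsigned = 974, signed = -50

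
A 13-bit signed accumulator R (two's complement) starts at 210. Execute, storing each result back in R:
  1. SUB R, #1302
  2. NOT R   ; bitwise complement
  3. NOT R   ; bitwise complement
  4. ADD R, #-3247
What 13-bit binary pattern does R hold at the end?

Start: R = 210 = 0000011010010.
R = 210 − 1302 = -1092 = 1101110111100
R = NOT 1101110111100 = 0010001000011 = 1091
R = NOT 0010001000011 = 1101110111100 = -1092
R = -1092 + (-3247) = -4339; wraps to 3853 = 0111100001101

0111100001101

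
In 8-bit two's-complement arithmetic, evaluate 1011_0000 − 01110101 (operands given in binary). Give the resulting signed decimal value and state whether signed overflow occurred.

1011_0000 → 10110000 = -80 (signed)
01110101 = 117 (signed)
Subtract via negate-and-add: invert 01110101 + 1 = 10001011 (i.e. -117).
  10110000
+ 10001011
= 00111011  (discard carry-out 1)
Result 00111011: MSB = 0 → value 59.
Both addends (after negating the subtrahend) are negative but the stored result is non-negative: signed overflow. The true value -80 − 117 = -197 lies outside [-128, 127].

59; overflow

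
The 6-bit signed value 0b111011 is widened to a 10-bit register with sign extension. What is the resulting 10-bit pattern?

MSB of 111011 is 1; replicate it into the new high bits.
1111|111011 → 1111111011 (still -5).

1111111011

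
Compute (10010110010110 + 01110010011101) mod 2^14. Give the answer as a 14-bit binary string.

00001000110011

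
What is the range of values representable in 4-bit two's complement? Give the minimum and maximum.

min = -8, max = 7

Minimum: −2^3 = -8.
Maximum: 2^3 − 1 = 7.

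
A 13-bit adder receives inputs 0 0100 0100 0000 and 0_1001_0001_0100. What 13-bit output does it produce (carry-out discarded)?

0110101010100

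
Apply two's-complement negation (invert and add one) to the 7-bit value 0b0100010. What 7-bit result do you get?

1011110

Invert: 1011101. Add 1: 1011110.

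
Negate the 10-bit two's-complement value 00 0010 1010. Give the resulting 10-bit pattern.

Invert: 1111010101. Add 1: 1111010110.
Check: 0000101010 = 42, 1111010110 = -42.

1111010110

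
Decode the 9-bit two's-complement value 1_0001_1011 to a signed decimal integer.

-229

MSB is 1, so the value is negative.
Invert: 011100100. Add 1: 011100101 = 229. So the value is −229.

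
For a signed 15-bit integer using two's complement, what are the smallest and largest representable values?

min = -16384, max = 16383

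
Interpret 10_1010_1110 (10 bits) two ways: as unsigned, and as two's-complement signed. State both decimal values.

unsigned = 686, signed = -338

Unsigned: 1010101110 = 686.
Signed: MSB=1 → 686 − 1024 = -338.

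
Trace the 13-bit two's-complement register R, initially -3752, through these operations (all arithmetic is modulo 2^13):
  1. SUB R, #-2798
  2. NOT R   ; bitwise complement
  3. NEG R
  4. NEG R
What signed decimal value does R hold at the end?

Start: R = -3752 = 1000101011000.
R = -3752 − (-2798) = -954 = 1110001000110
R = NOT 1110001000110 = 0001110111001 = 953
R = −(953) = -953 = 1110001000111
R = −(-953) = 953 = 0001110111001

953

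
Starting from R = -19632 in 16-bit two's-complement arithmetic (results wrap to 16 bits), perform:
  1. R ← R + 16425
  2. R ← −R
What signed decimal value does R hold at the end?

3207

Start: R = -19632 = 1011001101010000.
R = -19632 + 16425 = -3207 = 1111001101111001
R = −(-3207) = 3207 = 0000110010000111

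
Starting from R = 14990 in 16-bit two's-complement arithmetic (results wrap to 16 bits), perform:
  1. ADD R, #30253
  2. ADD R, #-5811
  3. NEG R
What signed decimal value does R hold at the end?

26104

Start: R = 14990 = 0011101010001110.
R = 14990 + 30253 = 45243; wraps to -20293 = 1011000010111011
R = -20293 + (-5811) = -26104 = 1001101000001000
R = −(-26104) = 26104 = 0110010111111000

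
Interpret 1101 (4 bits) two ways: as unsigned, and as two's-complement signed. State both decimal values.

Unsigned: 1101 = 13.
Signed: MSB=1 → 13 − 16 = -3.

unsigned = 13, signed = -3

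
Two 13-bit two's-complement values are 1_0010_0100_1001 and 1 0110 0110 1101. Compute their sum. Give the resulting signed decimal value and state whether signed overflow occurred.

2230; overflow

1_0010_0100_1001 → 1001001001001 = -3511 (signed)
1 0110 0110 1101 → 1011001101101 = -2451 (signed)
  1001001001001
+ 1011001101101
= 0100010110110  (discard carry-out 1)
Result 0100010110110: MSB = 0 → value 2230.
Both addends are negative but the stored result is non-negative: signed overflow. The true value -3511 + (-2451) = -5962 lies outside [-4096, 4095].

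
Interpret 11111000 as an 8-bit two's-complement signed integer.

MSB is 1, so the value is negative.
Invert: 00000111. Add 1: 00001000 = 8. So the value is −8.

-8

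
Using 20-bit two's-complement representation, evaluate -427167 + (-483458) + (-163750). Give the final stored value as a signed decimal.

-427167 + (-483458) = -910625 → wraps to 137951 (00100001101011011111)
137951 + (-163750) = -25799 (11111001101100111001)

-25799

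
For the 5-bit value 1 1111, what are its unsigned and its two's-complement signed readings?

unsigned = 31, signed = -1

Unsigned: 11111 = 31.
Signed: MSB=1 → 31 − 32 = -1.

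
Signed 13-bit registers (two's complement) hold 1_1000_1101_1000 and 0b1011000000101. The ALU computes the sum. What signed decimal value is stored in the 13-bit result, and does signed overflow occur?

3805; overflow

1_1000_1101_1000 → 1100011011000 = -1832 (signed)
0b1011000000101 → 1011000000101 = -2555 (signed)
  1100011011000
+ 1011000000101
= 0111011011101  (discard carry-out 1)
Result 0111011011101: MSB = 0 → value 3805.
Both addends are negative but the stored result is non-negative: signed overflow. The true value -1832 + (-2555) = -4387 lies outside [-4096, 4095].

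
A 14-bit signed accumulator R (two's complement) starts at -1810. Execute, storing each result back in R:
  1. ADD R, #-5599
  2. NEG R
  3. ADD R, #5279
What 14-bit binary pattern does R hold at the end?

Start: R = -1810 = 11100011101110.
R = -1810 + (-5599) = -7409 = 10001100001111
R = −(-7409) = 7409 = 01110011110001
R = 7409 + 5279 = 12688; wraps to -3696 = 11000110010000

11000110010000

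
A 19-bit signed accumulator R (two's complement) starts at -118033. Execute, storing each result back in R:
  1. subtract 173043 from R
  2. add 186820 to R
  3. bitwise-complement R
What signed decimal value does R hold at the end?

104255

Start: R = -118033 = 1100011001011101111.
R = -118033 − 173043 = -291076; wraps to 233212 = 0111000111011111100
R = 233212 + 186820 = 420032; wraps to -104256 = 1100110100011000000
R = NOT 1100110100011000000 = 0011001011100111111 = 104255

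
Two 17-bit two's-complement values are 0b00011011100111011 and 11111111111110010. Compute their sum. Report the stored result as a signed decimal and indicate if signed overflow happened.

14125; no overflow

0b00011011100111011 → 00011011100111011 = 14139 (signed)
11111111111110010 = -14 (signed)
  00011011100111011
+ 11111111111110010
= 00011011100101101  (discard carry-out 1)
Result 00011011100101101: MSB = 0 → value 14125.
Addends have opposite signs, so signed overflow cannot occur.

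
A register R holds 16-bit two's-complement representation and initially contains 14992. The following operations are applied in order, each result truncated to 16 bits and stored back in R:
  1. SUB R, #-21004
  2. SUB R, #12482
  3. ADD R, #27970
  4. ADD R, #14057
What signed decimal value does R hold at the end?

Start: R = 14992 = 0011101010010000.
R = 14992 − (-21004) = 35996; wraps to -29540 = 1000110010011100
R = -29540 − 12482 = -42022; wraps to 23514 = 0101101111011010
R = 23514 + 27970 = 51484; wraps to -14052 = 1100100100011100
R = -14052 + 14057 = 5 = 0000000000000101

5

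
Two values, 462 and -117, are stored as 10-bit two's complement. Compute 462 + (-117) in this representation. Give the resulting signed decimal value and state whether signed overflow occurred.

462 → 0111001110
-117 → 1110001011
  0111001110
+ 1110001011
= 0101011001  (discard carry-out 1)
Result 0101011001: MSB = 0 → value 345.
Addends have opposite signs, so signed overflow cannot occur.

345; no overflow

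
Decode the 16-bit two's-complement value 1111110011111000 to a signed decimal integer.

-776

MSB is 1, so the value is negative.
Unsigned reading: 64760. Subtract 2^16 = 65536: 64760 − 65536 = -776.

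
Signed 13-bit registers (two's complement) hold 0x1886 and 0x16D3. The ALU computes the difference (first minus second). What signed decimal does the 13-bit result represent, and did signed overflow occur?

435; no overflow

0x1886 = 1100010000110 = -1914 (signed)
0x16D3 = 1011011010011 = -2349 (signed)
Subtract via negate-and-add: invert 1011011010011 + 1 = 0100100101101 (i.e. 2349).
  1100010000110
+ 0100100101101
= 0000110110011  (discard carry-out 1)
Result 0000110110011: MSB = 0 → value 435.
Addends (after negating the subtrahend) have opposite signs, so signed overflow cannot occur.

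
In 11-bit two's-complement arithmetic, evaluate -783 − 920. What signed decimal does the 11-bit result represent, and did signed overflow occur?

345; overflow

-783 → 10011110001
920 → 01110011000
Subtract via negate-and-add: invert 01110011000 + 1 = 10001101000 (i.e. -920).
  10011110001
+ 10001101000
= 00101011001  (discard carry-out 1)
Result 00101011001: MSB = 0 → value 345.
Both addends (after negating the subtrahend) are negative but the stored result is non-negative: signed overflow. The true value -783 − 920 = -1703 lies outside [-1024, 1023].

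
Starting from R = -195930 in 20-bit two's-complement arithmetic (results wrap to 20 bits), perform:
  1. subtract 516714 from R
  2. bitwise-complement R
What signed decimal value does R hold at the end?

-335933

Start: R = -195930 = 11010000001010100110.
R = -195930 − 516714 = -712644; wraps to 335932 = 01010010000000111100
R = NOT 01010010000000111100 = 10101101111111000011 = -335933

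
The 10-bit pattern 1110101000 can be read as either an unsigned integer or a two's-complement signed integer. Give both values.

unsigned = 936, signed = -88

Unsigned: 1110101000 = 936.
Signed: MSB=1 → 936 − 1024 = -88.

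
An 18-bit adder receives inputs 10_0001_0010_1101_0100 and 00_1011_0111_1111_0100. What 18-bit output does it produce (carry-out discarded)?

  100001001011010100
+ 001011011111110100
= 101100101011001000

101100101011001000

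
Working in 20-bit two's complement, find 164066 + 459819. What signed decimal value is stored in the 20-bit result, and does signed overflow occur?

-424691; overflow

164066 → 00101000000011100010
459819 → 01110000010000101011
  00101000000011100010
+ 01110000010000101011
= 10011000010100001101
Result 10011000010100001101: MSB = 1 → 623885 − 1048576 = -424691.
Both addends are non-negative but the stored result is negative: signed overflow. The true value 164066 + 459819 = 623885 lies outside [-524288, 524287].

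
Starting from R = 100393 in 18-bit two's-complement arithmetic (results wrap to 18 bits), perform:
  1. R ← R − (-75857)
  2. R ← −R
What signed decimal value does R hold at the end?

85894

Start: R = 100393 = 011000100000101001.
R = 100393 − (-75857) = 176250; wraps to -85894 = 101011000001111010
R = −(-85894) = 85894 = 010100111110000110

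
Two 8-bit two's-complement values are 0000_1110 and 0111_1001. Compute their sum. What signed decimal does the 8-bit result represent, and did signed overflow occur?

-121; overflow

0000_1110 → 00001110 = 14 (signed)
0111_1001 → 01111001 = 121 (signed)
  00001110
+ 01111001
= 10000111
Result 10000111: MSB = 1 → 135 − 256 = -121.
Both addends are non-negative but the stored result is negative: signed overflow. The true value 14 + 121 = 135 lies outside [-128, 127].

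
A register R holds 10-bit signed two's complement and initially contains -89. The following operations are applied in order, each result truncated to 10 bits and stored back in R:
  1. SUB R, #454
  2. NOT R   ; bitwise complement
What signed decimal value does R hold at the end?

-482

Start: R = -89 = 1110100111.
R = -89 − 454 = -543; wraps to 481 = 0111100001
R = NOT 0111100001 = 1000011110 = -482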